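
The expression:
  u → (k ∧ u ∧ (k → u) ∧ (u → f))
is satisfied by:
  {f: True, k: True, u: False}
  {f: True, k: False, u: False}
  {k: True, f: False, u: False}
  {f: False, k: False, u: False}
  {u: True, f: True, k: True}


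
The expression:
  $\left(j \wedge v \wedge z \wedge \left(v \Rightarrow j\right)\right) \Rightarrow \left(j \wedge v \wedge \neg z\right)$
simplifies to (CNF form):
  $\neg j \vee \neg v \vee \neg z$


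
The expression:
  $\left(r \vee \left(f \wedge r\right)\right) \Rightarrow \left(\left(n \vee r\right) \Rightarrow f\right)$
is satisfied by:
  {f: True, r: False}
  {r: False, f: False}
  {r: True, f: True}


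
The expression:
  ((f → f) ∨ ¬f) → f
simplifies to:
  f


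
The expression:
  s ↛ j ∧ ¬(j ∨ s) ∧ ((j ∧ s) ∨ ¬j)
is never true.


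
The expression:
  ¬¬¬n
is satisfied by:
  {n: False}


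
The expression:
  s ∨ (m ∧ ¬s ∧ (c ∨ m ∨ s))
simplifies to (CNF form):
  m ∨ s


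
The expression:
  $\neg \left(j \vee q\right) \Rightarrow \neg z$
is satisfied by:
  {q: True, j: True, z: False}
  {q: True, j: False, z: False}
  {j: True, q: False, z: False}
  {q: False, j: False, z: False}
  {q: True, z: True, j: True}
  {q: True, z: True, j: False}
  {z: True, j: True, q: False}


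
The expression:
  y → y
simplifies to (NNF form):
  True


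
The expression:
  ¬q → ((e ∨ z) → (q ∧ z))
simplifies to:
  q ∨ (¬e ∧ ¬z)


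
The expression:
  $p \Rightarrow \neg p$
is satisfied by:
  {p: False}


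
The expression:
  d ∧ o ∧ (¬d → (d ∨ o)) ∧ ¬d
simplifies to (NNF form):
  False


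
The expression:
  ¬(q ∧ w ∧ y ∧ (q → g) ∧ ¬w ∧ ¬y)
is always true.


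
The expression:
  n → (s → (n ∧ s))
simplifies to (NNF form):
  True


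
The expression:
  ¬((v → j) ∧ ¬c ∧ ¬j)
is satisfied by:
  {c: True, v: True, j: True}
  {c: True, v: True, j: False}
  {c: True, j: True, v: False}
  {c: True, j: False, v: False}
  {v: True, j: True, c: False}
  {v: True, j: False, c: False}
  {j: True, v: False, c: False}


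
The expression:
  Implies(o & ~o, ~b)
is always true.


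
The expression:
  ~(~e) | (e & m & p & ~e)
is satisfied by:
  {e: True}


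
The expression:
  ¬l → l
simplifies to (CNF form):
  l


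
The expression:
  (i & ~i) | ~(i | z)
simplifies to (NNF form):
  ~i & ~z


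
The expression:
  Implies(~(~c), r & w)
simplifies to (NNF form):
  ~c | (r & w)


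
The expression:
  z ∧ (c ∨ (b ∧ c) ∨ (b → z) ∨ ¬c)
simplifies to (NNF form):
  z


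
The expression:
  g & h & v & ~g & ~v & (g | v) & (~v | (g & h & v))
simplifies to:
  False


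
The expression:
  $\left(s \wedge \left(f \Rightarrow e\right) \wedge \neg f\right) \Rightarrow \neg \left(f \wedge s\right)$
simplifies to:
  $\text{True}$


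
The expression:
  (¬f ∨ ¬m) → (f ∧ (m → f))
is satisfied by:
  {f: True}


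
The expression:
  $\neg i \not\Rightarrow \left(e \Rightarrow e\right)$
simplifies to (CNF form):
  $\text{False}$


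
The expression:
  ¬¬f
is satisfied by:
  {f: True}


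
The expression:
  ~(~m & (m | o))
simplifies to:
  m | ~o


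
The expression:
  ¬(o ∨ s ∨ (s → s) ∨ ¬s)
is never true.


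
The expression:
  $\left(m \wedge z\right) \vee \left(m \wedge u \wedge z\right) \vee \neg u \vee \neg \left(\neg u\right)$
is always true.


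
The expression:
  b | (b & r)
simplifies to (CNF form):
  b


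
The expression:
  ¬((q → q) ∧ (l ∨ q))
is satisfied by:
  {q: False, l: False}


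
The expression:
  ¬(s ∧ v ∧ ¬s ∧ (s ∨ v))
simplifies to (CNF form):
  True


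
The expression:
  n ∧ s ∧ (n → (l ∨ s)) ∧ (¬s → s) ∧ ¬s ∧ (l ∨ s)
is never true.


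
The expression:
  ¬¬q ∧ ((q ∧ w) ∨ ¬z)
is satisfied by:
  {w: True, q: True, z: False}
  {q: True, z: False, w: False}
  {z: True, w: True, q: True}


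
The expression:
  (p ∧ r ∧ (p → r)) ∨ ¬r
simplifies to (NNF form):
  p ∨ ¬r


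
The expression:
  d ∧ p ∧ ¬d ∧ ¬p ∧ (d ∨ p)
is never true.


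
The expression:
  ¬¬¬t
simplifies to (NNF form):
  ¬t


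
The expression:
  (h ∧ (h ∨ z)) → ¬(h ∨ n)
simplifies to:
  ¬h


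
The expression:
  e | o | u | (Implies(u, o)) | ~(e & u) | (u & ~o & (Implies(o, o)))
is always true.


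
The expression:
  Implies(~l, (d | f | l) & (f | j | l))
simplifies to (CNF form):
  (d | f | l) & (f | j | l)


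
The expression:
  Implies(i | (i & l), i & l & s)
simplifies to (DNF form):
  ~i | (l & s)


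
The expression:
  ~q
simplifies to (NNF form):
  ~q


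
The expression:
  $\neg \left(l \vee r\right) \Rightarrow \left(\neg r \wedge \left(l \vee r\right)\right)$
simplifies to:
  $l \vee r$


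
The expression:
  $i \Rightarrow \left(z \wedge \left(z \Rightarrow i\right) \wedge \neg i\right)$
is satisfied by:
  {i: False}


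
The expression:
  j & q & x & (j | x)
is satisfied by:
  {j: True, x: True, q: True}


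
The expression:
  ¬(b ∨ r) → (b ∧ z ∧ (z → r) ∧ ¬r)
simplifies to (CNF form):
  b ∨ r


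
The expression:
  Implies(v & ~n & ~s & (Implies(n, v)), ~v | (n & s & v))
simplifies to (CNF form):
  n | s | ~v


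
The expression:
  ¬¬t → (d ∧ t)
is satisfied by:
  {d: True, t: False}
  {t: False, d: False}
  {t: True, d: True}


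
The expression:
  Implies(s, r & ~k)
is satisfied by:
  {r: True, s: False, k: False}
  {r: False, s: False, k: False}
  {k: True, r: True, s: False}
  {k: True, r: False, s: False}
  {s: True, r: True, k: False}


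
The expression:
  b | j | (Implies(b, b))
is always true.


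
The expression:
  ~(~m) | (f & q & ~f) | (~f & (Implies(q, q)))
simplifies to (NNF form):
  m | ~f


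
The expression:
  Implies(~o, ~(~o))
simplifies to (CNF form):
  o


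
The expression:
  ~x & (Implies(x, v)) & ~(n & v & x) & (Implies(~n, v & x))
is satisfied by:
  {n: True, x: False}


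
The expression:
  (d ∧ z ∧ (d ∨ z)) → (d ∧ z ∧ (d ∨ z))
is always true.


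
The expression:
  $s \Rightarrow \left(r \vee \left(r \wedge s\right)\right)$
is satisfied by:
  {r: True, s: False}
  {s: False, r: False}
  {s: True, r: True}


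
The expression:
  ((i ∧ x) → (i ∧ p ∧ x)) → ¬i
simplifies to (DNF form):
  (x ∧ ¬p) ∨ ¬i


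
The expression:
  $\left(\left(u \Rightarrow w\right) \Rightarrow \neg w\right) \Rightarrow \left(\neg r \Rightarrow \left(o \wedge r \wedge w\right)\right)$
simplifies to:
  $r \vee w$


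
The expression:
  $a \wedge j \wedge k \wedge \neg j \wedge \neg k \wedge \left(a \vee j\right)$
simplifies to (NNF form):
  $\text{False}$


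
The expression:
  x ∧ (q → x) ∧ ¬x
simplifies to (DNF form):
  False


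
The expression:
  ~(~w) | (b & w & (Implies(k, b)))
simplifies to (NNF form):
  w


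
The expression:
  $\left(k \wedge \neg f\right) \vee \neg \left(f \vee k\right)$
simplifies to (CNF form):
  $\neg f$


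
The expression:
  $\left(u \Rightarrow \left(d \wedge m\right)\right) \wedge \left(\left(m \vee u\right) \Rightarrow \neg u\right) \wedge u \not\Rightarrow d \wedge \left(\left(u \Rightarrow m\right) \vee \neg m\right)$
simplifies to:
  $\text{False}$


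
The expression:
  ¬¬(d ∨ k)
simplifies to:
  d ∨ k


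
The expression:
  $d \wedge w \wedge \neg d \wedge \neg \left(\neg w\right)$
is never true.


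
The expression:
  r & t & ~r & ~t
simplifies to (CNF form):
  False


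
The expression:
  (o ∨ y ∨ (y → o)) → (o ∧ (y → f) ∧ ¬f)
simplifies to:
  o ∧ ¬f ∧ ¬y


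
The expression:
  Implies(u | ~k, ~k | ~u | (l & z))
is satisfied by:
  {z: True, l: True, u: False, k: False}
  {z: True, l: False, u: False, k: False}
  {l: True, z: False, u: False, k: False}
  {z: False, l: False, u: False, k: False}
  {z: True, k: True, l: True, u: False}
  {z: True, k: True, l: False, u: False}
  {k: True, l: True, z: False, u: False}
  {k: True, z: False, l: False, u: False}
  {z: True, u: True, l: True, k: False}
  {z: True, u: True, l: False, k: False}
  {u: True, l: True, z: False, k: False}
  {u: True, z: False, l: False, k: False}
  {z: True, k: True, u: True, l: True}


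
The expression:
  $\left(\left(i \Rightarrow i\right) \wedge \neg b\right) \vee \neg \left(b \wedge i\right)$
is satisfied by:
  {b: False, i: False}
  {i: True, b: False}
  {b: True, i: False}


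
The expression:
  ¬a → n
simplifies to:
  a ∨ n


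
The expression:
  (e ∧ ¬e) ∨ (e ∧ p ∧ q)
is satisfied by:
  {p: True, e: True, q: True}


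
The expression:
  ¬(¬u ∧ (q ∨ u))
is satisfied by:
  {u: True, q: False}
  {q: False, u: False}
  {q: True, u: True}


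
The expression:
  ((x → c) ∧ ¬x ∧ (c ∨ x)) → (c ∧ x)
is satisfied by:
  {x: True, c: False}
  {c: False, x: False}
  {c: True, x: True}


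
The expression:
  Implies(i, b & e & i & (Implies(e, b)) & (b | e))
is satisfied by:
  {e: True, b: True, i: False}
  {e: True, b: False, i: False}
  {b: True, e: False, i: False}
  {e: False, b: False, i: False}
  {i: True, e: True, b: True}


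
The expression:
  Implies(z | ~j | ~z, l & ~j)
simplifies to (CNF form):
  l & ~j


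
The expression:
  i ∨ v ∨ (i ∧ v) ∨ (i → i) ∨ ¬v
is always true.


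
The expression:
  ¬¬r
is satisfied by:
  {r: True}


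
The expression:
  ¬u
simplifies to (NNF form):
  ¬u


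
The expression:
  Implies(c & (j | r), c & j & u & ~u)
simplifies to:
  ~c | (~j & ~r)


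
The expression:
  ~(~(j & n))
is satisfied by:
  {j: True, n: True}


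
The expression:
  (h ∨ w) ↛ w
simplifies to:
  h ∧ ¬w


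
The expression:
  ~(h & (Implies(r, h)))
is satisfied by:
  {h: False}


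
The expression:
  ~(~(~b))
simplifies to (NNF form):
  ~b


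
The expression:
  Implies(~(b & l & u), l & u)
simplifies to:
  l & u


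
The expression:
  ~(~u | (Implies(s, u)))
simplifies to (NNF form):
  False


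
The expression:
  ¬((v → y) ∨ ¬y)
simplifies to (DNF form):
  False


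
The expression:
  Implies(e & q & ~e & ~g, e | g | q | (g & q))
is always true.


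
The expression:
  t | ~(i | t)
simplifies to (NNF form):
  t | ~i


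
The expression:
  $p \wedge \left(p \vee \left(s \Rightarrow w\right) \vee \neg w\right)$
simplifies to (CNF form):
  $p$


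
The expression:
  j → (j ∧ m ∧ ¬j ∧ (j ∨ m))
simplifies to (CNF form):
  ¬j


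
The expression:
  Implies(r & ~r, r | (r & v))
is always true.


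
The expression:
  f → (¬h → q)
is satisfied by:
  {q: True, h: True, f: False}
  {q: True, h: False, f: False}
  {h: True, q: False, f: False}
  {q: False, h: False, f: False}
  {f: True, q: True, h: True}
  {f: True, q: True, h: False}
  {f: True, h: True, q: False}


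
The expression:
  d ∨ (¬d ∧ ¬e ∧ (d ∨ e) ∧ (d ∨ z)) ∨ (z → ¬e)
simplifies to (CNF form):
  d ∨ ¬e ∨ ¬z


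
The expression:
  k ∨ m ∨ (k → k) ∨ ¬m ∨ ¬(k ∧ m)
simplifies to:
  True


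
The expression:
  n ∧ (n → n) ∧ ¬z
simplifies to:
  n ∧ ¬z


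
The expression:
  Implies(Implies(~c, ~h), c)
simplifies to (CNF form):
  c | h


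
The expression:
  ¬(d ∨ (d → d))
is never true.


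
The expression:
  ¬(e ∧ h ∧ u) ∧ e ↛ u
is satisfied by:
  {e: True, u: False}


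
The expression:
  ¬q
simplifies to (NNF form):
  ¬q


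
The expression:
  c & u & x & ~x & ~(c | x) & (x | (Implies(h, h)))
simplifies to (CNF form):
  False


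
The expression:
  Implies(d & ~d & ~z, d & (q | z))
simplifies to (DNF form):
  True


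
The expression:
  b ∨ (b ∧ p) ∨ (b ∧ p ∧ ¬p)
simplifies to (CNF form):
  b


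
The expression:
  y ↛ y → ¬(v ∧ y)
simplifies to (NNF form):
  True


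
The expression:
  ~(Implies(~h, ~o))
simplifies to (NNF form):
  o & ~h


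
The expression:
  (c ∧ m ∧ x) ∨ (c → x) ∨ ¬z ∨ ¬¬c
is always true.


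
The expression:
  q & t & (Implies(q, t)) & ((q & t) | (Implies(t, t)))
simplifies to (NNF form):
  q & t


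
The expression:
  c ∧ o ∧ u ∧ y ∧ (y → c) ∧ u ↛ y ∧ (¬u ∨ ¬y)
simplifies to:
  False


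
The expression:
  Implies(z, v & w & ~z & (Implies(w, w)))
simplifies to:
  ~z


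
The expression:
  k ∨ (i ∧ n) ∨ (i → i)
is always true.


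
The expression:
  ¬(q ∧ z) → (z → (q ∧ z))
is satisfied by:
  {q: True, z: False}
  {z: False, q: False}
  {z: True, q: True}


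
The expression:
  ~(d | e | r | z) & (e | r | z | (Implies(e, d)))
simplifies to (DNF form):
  ~d & ~e & ~r & ~z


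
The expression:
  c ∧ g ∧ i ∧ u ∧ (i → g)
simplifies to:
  c ∧ g ∧ i ∧ u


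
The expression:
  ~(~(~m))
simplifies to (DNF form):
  ~m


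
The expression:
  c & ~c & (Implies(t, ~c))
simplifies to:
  False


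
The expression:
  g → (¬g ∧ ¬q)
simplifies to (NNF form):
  ¬g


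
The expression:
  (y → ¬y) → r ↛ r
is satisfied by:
  {y: True}


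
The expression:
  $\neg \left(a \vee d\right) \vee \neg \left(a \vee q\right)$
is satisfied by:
  {q: False, a: False, d: False}
  {d: True, q: False, a: False}
  {q: True, d: False, a: False}


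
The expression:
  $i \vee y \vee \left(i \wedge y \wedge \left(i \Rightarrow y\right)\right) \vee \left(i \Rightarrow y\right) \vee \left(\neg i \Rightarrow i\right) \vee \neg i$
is always true.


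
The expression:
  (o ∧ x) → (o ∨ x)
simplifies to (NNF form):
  True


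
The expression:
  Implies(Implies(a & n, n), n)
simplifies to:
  n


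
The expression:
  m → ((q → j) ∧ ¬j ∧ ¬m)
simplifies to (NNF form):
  ¬m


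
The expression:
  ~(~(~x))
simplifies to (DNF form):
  ~x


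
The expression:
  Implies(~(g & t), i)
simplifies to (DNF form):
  i | (g & t)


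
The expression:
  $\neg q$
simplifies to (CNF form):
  $\neg q$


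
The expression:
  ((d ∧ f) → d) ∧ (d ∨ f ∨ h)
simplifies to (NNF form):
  d ∨ f ∨ h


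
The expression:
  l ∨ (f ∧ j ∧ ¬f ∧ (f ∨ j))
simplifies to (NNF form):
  l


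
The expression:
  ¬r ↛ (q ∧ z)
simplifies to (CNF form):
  ¬r ∧ (¬q ∨ ¬z)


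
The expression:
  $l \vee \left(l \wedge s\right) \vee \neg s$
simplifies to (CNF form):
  $l \vee \neg s$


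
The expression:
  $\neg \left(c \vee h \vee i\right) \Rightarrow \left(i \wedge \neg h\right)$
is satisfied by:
  {i: True, c: True, h: True}
  {i: True, c: True, h: False}
  {i: True, h: True, c: False}
  {i: True, h: False, c: False}
  {c: True, h: True, i: False}
  {c: True, h: False, i: False}
  {h: True, c: False, i: False}


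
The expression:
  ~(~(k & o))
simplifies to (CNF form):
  k & o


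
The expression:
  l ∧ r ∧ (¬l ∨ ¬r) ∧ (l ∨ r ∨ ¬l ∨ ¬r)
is never true.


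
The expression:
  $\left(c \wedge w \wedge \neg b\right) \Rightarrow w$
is always true.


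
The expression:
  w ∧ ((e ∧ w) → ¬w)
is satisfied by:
  {w: True, e: False}


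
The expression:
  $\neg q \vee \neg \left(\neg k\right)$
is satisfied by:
  {k: True, q: False}
  {q: False, k: False}
  {q: True, k: True}


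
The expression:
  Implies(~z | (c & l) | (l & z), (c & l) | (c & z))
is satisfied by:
  {c: True, z: True, l: False}
  {z: True, l: False, c: False}
  {l: True, c: True, z: True}
  {l: True, c: True, z: False}


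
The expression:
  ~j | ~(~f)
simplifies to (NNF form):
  f | ~j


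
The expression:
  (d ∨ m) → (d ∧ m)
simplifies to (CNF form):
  (d ∨ ¬d) ∧ (d ∨ ¬m) ∧ (m ∨ ¬d) ∧ (m ∨ ¬m)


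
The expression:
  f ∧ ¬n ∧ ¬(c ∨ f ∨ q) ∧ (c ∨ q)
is never true.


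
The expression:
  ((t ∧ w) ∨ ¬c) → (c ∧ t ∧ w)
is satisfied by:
  {c: True}


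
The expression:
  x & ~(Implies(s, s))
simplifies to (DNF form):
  False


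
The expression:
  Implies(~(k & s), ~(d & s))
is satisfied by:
  {k: True, s: False, d: False}
  {s: False, d: False, k: False}
  {d: True, k: True, s: False}
  {d: True, s: False, k: False}
  {k: True, s: True, d: False}
  {s: True, k: False, d: False}
  {d: True, s: True, k: True}


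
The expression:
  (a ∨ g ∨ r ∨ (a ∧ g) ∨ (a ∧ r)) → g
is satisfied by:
  {g: True, a: False, r: False}
  {r: True, g: True, a: False}
  {g: True, a: True, r: False}
  {r: True, g: True, a: True}
  {r: False, a: False, g: False}


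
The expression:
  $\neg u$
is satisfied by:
  {u: False}


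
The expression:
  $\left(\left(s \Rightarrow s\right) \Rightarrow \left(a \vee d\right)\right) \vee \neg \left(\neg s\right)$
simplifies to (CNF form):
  $a \vee d \vee s$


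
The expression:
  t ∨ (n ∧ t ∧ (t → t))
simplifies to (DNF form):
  t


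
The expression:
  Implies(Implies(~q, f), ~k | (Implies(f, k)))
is always true.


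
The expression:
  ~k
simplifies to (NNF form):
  ~k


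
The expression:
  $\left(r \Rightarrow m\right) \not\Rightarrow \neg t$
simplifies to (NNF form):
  $t \wedge \left(m \vee \neg r\right)$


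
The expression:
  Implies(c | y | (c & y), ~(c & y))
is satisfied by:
  {c: False, y: False}
  {y: True, c: False}
  {c: True, y: False}


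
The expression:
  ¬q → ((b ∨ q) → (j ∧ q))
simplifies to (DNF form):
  q ∨ ¬b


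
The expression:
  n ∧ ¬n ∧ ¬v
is never true.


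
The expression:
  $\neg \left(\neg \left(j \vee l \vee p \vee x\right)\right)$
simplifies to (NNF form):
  $j \vee l \vee p \vee x$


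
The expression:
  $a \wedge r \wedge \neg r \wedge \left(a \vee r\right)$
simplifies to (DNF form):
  $\text{False}$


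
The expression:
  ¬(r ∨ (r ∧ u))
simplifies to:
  ¬r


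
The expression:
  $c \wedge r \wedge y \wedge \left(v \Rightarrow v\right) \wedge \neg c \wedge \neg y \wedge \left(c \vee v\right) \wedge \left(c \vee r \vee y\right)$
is never true.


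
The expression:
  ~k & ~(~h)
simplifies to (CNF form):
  h & ~k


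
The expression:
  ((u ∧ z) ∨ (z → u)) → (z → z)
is always true.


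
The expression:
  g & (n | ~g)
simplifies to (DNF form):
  g & n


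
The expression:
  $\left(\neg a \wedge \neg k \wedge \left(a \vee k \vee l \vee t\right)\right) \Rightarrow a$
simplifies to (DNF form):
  $a \vee k \vee \left(\neg l \wedge \neg t\right)$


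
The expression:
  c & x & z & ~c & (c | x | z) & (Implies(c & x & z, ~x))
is never true.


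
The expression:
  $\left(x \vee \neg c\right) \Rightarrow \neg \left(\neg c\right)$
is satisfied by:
  {c: True}


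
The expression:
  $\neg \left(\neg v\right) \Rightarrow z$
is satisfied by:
  {z: True, v: False}
  {v: False, z: False}
  {v: True, z: True}


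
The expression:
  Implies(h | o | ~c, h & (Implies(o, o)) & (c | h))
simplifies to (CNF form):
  (c | h) & (h | ~o)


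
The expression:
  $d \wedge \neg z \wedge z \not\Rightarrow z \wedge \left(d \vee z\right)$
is never true.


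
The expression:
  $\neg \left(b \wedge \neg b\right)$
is always true.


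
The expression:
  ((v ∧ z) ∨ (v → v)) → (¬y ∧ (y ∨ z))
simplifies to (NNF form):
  z ∧ ¬y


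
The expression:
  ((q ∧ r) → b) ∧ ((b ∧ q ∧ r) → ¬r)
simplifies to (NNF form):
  ¬q ∨ ¬r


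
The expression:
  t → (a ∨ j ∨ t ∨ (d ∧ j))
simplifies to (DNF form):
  True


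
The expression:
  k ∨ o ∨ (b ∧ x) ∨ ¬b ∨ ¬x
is always true.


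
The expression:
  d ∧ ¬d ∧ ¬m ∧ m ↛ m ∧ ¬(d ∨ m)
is never true.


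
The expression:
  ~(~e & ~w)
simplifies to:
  e | w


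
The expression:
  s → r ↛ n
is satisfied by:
  {r: True, n: False, s: False}
  {n: False, s: False, r: False}
  {r: True, n: True, s: False}
  {n: True, r: False, s: False}
  {s: True, r: True, n: False}


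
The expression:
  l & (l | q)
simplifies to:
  l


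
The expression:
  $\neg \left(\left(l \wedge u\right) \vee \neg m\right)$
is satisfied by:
  {m: True, l: False, u: False}
  {u: True, m: True, l: False}
  {l: True, m: True, u: False}


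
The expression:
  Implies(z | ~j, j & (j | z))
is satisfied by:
  {j: True}


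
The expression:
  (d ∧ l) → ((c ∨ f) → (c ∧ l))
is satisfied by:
  {c: True, l: False, d: False, f: False}
  {f: False, l: False, c: False, d: False}
  {f: True, c: True, l: False, d: False}
  {f: True, l: False, c: False, d: False}
  {d: True, c: True, f: False, l: False}
  {d: True, f: False, l: False, c: False}
  {d: True, f: True, c: True, l: False}
  {d: True, f: True, l: False, c: False}
  {c: True, l: True, d: False, f: False}
  {l: True, d: False, c: False, f: False}
  {f: True, l: True, c: True, d: False}
  {f: True, l: True, d: False, c: False}
  {c: True, l: True, d: True, f: False}
  {l: True, d: True, f: False, c: False}
  {f: True, l: True, d: True, c: True}


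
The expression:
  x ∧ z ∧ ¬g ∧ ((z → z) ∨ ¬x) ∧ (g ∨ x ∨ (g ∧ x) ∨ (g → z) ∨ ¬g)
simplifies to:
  x ∧ z ∧ ¬g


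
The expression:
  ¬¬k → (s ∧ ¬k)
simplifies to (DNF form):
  ¬k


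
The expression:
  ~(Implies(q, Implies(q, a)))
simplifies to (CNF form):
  q & ~a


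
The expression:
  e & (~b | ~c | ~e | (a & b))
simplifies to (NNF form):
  e & (a | ~b | ~c)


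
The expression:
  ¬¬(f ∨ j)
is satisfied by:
  {f: True, j: True}
  {f: True, j: False}
  {j: True, f: False}


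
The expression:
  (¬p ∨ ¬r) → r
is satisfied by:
  {r: True}


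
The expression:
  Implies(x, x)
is always true.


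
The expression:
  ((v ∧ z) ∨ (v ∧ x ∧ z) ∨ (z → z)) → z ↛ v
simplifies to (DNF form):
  z ∧ ¬v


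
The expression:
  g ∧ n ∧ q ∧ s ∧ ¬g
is never true.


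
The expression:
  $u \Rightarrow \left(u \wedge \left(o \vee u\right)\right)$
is always true.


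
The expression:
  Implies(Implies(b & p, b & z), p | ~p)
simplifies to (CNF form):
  True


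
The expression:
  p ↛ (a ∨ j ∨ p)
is never true.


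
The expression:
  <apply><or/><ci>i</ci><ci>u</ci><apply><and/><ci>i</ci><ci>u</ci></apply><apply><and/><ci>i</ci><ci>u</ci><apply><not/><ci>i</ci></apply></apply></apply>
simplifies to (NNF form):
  <apply><or/><ci>i</ci><ci>u</ci></apply>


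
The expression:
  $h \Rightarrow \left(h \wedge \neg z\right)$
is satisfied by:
  {h: False, z: False}
  {z: True, h: False}
  {h: True, z: False}


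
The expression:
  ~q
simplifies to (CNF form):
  ~q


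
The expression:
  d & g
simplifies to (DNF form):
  d & g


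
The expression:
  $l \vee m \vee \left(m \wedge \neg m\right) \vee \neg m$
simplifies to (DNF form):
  $\text{True}$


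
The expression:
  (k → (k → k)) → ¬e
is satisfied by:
  {e: False}


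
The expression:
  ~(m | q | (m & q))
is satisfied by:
  {q: False, m: False}


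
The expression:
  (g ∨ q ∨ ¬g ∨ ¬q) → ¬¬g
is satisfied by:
  {g: True}


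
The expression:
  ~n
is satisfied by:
  {n: False}


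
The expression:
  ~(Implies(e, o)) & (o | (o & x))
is never true.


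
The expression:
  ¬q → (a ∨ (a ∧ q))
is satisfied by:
  {a: True, q: True}
  {a: True, q: False}
  {q: True, a: False}


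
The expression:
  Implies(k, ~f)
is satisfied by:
  {k: False, f: False}
  {f: True, k: False}
  {k: True, f: False}


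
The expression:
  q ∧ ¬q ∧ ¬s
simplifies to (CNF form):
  False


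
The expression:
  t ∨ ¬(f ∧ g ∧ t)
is always true.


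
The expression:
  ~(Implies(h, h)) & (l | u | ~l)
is never true.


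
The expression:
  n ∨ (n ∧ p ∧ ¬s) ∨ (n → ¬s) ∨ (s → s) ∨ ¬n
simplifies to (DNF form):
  True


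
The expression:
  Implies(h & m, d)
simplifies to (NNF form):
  d | ~h | ~m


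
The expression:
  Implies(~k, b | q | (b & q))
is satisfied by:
  {b: True, q: True, k: True}
  {b: True, q: True, k: False}
  {b: True, k: True, q: False}
  {b: True, k: False, q: False}
  {q: True, k: True, b: False}
  {q: True, k: False, b: False}
  {k: True, q: False, b: False}


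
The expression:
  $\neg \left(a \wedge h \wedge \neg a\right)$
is always true.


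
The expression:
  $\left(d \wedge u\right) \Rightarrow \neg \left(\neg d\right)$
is always true.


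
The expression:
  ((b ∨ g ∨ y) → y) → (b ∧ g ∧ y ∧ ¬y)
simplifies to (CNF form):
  ¬y ∧ (b ∨ g)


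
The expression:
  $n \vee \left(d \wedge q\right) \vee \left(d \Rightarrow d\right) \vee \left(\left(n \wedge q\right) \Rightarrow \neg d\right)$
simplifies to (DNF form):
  $\text{True}$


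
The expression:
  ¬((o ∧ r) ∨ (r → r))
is never true.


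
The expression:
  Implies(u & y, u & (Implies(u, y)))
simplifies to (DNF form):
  True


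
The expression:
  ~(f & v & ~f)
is always true.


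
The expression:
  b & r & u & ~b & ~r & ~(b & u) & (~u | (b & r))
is never true.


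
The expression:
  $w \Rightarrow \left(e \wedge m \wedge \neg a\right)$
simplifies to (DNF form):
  $\left(e \wedge m \wedge \neg a\right) \vee \neg w$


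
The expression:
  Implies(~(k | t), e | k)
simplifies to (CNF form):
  e | k | t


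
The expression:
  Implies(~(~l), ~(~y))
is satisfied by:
  {y: True, l: False}
  {l: False, y: False}
  {l: True, y: True}


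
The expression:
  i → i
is always true.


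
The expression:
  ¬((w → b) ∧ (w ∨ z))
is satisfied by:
  {z: False, w: False, b: False}
  {b: True, z: False, w: False}
  {w: True, z: False, b: False}
  {w: True, z: True, b: False}


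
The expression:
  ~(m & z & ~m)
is always true.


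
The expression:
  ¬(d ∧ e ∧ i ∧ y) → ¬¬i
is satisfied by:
  {i: True}


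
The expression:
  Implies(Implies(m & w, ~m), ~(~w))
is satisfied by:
  {w: True}


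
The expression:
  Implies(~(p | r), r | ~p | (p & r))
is always true.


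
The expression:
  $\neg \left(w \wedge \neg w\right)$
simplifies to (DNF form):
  $\text{True}$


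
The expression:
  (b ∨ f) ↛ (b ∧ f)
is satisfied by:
  {b: True, f: False}
  {f: True, b: False}


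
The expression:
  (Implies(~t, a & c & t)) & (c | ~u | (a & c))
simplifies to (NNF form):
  t & (c | ~u)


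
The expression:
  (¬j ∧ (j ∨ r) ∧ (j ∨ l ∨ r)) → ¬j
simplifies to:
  True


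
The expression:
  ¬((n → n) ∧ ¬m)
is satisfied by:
  {m: True}


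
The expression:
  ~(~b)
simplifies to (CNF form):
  b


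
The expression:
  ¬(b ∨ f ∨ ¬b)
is never true.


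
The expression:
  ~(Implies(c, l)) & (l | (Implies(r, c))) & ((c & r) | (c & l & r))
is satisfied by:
  {r: True, c: True, l: False}


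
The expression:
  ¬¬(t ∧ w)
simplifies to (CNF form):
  t ∧ w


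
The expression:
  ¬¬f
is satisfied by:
  {f: True}


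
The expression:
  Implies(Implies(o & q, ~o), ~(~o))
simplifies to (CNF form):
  o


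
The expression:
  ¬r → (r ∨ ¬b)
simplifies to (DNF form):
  r ∨ ¬b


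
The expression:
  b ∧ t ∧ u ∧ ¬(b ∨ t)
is never true.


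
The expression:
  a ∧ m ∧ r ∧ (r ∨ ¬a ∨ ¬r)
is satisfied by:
  {r: True, m: True, a: True}


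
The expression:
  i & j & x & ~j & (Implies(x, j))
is never true.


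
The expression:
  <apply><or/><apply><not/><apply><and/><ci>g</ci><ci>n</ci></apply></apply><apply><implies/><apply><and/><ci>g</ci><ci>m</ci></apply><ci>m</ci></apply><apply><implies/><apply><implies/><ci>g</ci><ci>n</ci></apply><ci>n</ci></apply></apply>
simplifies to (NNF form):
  <true/>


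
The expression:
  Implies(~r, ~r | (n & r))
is always true.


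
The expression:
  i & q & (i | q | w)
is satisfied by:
  {i: True, q: True}


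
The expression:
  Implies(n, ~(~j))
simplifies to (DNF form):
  j | ~n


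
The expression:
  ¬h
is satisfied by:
  {h: False}


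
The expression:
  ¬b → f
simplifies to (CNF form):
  b ∨ f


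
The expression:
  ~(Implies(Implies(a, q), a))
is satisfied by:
  {a: False}


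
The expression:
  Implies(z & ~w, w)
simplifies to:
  w | ~z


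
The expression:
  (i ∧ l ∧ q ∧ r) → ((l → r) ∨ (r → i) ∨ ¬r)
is always true.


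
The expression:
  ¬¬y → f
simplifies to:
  f ∨ ¬y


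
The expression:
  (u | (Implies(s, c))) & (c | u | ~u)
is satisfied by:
  {c: True, u: True, s: False}
  {c: True, s: False, u: False}
  {u: True, s: False, c: False}
  {u: False, s: False, c: False}
  {c: True, u: True, s: True}
  {c: True, s: True, u: False}
  {u: True, s: True, c: False}


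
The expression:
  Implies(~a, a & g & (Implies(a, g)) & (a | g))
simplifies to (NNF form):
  a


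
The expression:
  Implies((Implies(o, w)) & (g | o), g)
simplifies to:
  g | ~o | ~w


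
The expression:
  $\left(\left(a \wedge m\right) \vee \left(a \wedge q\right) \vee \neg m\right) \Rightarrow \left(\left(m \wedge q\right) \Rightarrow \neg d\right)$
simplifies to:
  $\neg a \vee \neg d \vee \neg m \vee \neg q$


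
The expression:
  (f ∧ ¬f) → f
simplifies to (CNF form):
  True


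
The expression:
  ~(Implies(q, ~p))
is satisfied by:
  {p: True, q: True}


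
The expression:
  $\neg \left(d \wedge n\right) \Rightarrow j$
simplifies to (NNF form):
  $j \vee \left(d \wedge n\right)$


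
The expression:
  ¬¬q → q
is always true.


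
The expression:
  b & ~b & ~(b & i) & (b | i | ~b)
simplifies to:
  False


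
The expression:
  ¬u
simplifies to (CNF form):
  ¬u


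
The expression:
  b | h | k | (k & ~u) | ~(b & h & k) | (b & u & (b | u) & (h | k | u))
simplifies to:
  True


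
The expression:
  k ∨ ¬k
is always true.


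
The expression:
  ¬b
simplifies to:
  ¬b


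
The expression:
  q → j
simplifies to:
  j ∨ ¬q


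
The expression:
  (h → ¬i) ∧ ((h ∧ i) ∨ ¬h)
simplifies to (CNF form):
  ¬h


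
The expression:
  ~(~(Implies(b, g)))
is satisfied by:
  {g: True, b: False}
  {b: False, g: False}
  {b: True, g: True}


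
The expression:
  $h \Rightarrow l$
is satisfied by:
  {l: True, h: False}
  {h: False, l: False}
  {h: True, l: True}


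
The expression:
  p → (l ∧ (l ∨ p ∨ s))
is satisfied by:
  {l: True, p: False}
  {p: False, l: False}
  {p: True, l: True}


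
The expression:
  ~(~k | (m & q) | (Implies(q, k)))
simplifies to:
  False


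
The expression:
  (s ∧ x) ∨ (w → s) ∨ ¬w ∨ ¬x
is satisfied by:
  {s: True, w: False, x: False}
  {w: False, x: False, s: False}
  {x: True, s: True, w: False}
  {x: True, w: False, s: False}
  {s: True, w: True, x: False}
  {w: True, s: False, x: False}
  {x: True, w: True, s: True}


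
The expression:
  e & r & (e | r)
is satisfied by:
  {r: True, e: True}


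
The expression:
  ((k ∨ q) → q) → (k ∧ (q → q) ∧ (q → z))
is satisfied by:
  {z: True, k: True, q: False}
  {k: True, q: False, z: False}
  {z: True, q: True, k: True}


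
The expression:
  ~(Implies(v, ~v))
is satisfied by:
  {v: True}


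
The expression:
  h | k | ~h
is always true.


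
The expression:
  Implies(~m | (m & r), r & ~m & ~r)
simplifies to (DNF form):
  m & ~r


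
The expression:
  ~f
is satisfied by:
  {f: False}


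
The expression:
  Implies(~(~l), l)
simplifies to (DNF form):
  True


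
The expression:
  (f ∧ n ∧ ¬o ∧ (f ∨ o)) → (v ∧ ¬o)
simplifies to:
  o ∨ v ∨ ¬f ∨ ¬n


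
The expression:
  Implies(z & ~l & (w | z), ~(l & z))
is always true.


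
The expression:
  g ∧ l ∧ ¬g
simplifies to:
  False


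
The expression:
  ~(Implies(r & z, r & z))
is never true.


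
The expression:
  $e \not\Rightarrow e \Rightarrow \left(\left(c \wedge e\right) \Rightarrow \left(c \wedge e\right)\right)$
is always true.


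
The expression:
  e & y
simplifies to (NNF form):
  e & y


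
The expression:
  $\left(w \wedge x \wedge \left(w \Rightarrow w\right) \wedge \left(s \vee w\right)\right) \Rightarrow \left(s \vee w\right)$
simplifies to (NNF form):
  $\text{True}$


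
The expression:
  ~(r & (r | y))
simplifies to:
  ~r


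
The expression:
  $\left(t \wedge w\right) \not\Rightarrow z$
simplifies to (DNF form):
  $t \wedge w \wedge \neg z$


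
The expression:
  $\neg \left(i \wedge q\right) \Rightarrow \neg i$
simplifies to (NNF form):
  $q \vee \neg i$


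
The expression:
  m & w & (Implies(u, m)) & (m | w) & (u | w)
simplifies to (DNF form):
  m & w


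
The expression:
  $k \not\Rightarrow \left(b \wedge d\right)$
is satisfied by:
  {k: True, d: False, b: False}
  {b: True, k: True, d: False}
  {d: True, k: True, b: False}


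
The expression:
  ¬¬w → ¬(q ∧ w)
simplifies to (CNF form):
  ¬q ∨ ¬w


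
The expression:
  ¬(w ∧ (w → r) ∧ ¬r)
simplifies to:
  True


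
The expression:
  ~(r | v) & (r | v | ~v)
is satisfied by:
  {v: False, r: False}


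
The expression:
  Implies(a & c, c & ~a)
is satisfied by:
  {c: False, a: False}
  {a: True, c: False}
  {c: True, a: False}


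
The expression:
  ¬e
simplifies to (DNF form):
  ¬e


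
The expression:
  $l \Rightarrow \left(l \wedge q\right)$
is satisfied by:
  {q: True, l: False}
  {l: False, q: False}
  {l: True, q: True}


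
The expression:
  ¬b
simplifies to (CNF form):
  ¬b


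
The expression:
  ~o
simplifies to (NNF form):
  ~o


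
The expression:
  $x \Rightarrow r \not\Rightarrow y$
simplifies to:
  $\left(r \wedge \neg y\right) \vee \neg x$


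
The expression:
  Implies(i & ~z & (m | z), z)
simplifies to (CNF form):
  z | ~i | ~m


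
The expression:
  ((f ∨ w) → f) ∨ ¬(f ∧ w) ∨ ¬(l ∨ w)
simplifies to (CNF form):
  True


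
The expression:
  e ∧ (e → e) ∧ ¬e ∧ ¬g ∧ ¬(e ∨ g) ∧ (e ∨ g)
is never true.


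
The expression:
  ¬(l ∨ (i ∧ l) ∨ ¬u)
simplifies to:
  u ∧ ¬l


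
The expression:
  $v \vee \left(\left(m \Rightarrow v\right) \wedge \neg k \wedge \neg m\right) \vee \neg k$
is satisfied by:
  {v: True, k: False}
  {k: False, v: False}
  {k: True, v: True}


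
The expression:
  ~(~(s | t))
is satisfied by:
  {t: True, s: True}
  {t: True, s: False}
  {s: True, t: False}


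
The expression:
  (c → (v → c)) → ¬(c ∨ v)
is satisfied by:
  {v: False, c: False}


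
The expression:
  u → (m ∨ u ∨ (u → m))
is always true.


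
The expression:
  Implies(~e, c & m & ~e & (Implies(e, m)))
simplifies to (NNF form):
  e | (c & m)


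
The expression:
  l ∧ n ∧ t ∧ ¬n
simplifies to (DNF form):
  False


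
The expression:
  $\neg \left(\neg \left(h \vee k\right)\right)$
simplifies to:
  $h \vee k$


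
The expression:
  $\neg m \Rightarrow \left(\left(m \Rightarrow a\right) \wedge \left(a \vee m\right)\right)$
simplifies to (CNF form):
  $a \vee m$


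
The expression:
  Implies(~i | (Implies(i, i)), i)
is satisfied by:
  {i: True}


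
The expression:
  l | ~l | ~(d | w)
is always true.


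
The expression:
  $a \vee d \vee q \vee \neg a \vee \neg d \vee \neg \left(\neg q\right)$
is always true.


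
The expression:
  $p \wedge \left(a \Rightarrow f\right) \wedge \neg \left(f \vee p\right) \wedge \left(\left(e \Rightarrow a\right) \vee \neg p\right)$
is never true.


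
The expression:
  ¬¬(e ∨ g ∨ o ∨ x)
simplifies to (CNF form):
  e ∨ g ∨ o ∨ x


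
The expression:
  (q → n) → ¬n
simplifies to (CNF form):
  ¬n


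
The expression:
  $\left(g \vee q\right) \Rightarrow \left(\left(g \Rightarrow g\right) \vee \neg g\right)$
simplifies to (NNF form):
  $\text{True}$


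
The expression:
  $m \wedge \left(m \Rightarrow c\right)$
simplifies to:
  $c \wedge m$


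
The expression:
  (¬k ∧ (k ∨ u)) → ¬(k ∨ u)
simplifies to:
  k ∨ ¬u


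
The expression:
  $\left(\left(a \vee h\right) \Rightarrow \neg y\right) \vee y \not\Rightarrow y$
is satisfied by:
  {h: False, y: False, a: False}
  {a: True, h: False, y: False}
  {h: True, a: False, y: False}
  {a: True, h: True, y: False}
  {y: True, a: False, h: False}


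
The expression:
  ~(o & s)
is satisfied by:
  {s: False, o: False}
  {o: True, s: False}
  {s: True, o: False}


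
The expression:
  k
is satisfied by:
  {k: True}


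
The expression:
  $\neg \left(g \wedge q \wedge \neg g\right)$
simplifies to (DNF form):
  $\text{True}$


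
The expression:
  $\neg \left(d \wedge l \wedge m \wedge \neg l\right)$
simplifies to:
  $\text{True}$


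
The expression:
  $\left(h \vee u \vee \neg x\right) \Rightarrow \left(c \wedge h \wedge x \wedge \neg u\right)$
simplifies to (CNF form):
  $x \wedge \neg u \wedge \left(c \vee \neg h\right)$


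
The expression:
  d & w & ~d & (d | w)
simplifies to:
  False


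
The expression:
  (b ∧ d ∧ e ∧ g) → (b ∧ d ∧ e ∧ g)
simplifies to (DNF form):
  True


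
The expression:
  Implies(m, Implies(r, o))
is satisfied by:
  {o: True, m: False, r: False}
  {m: False, r: False, o: False}
  {r: True, o: True, m: False}
  {r: True, m: False, o: False}
  {o: True, m: True, r: False}
  {m: True, o: False, r: False}
  {r: True, m: True, o: True}


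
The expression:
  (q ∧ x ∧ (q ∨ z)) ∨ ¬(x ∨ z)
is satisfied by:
  {q: True, z: False, x: False}
  {z: False, x: False, q: False}
  {x: True, q: True, z: False}
  {x: True, q: True, z: True}


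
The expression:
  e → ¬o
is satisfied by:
  {e: False, o: False}
  {o: True, e: False}
  {e: True, o: False}


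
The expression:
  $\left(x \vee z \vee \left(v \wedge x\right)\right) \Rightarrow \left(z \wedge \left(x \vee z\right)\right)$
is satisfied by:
  {z: True, x: False}
  {x: False, z: False}
  {x: True, z: True}


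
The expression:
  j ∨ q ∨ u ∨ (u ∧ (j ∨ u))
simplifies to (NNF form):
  j ∨ q ∨ u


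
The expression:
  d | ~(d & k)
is always true.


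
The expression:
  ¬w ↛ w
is always true.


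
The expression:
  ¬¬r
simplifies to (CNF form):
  r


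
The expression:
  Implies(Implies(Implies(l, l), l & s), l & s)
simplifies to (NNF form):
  True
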